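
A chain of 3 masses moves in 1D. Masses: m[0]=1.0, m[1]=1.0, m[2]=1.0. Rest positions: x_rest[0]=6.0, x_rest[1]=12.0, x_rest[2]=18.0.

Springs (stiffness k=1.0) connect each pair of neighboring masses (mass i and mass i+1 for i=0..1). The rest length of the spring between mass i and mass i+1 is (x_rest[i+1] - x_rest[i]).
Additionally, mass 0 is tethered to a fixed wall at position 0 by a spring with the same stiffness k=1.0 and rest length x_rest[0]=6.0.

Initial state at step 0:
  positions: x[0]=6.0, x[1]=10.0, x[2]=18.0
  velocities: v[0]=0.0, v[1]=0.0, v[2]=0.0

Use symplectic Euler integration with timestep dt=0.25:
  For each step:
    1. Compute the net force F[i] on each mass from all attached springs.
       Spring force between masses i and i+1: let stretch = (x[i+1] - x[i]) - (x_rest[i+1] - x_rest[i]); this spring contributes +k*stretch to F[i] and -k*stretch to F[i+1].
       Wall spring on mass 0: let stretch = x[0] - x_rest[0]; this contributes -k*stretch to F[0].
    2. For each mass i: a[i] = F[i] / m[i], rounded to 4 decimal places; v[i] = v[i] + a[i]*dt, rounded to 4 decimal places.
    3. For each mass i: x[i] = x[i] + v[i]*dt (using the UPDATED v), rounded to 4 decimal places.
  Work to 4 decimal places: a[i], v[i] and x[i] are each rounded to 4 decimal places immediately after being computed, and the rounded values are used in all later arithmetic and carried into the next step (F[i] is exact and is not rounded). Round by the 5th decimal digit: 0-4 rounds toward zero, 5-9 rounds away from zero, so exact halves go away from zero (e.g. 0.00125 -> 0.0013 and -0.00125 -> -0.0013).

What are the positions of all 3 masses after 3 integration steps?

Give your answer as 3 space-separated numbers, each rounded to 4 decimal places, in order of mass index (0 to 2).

Answer: 5.3995 11.2749 17.3628

Derivation:
Step 0: x=[6.0000 10.0000 18.0000] v=[0.0000 0.0000 0.0000]
Step 1: x=[5.8750 10.2500 17.8750] v=[-0.5000 1.0000 -0.5000]
Step 2: x=[5.6563 10.7031 17.6484] v=[-0.8750 1.8125 -0.9063]
Step 3: x=[5.3995 11.2749 17.3628] v=[-1.0274 2.2871 -1.1426]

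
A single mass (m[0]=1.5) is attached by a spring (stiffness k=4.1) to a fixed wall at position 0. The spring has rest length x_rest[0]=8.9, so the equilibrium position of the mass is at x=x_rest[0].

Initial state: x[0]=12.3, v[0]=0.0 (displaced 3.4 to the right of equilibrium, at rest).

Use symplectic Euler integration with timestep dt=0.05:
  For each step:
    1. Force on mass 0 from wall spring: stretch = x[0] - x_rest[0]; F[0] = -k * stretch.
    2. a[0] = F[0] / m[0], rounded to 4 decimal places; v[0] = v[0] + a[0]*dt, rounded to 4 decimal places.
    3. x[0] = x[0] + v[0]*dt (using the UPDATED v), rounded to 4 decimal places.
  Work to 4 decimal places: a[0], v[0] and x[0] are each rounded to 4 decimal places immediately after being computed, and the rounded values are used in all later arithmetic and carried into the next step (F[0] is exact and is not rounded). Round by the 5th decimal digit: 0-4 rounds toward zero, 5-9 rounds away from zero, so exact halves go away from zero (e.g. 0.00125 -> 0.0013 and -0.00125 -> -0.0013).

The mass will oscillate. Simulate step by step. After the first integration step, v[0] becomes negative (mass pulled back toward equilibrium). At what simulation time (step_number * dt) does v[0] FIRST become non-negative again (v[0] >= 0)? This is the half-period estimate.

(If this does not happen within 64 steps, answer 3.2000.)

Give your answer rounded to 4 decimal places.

Step 0: x=[12.3000] v=[0.0000]
Step 1: x=[12.2768] v=[-0.4647]
Step 2: x=[12.2305] v=[-0.9262]
Step 3: x=[12.1614] v=[-1.3814]
Step 4: x=[12.0700] v=[-1.8271]
Step 5: x=[11.9570] v=[-2.2603]
Step 6: x=[11.8231] v=[-2.6781]
Step 7: x=[11.6692] v=[-3.0776]
Step 8: x=[11.4964] v=[-3.4561]
Step 9: x=[11.3059] v=[-3.8109]
Step 10: x=[11.0989] v=[-4.1397]
Step 11: x=[10.8769] v=[-4.4402]
Step 12: x=[10.6414] v=[-4.7104]
Step 13: x=[10.3940] v=[-4.9484]
Step 14: x=[10.1364] v=[-5.1526]
Step 15: x=[9.8703] v=[-5.3216]
Step 16: x=[9.5976] v=[-5.4542]
Step 17: x=[9.3201] v=[-5.5495]
Step 18: x=[9.0398] v=[-5.6069]
Step 19: x=[8.7585] v=[-5.6260]
Step 20: x=[8.4782] v=[-5.6067]
Step 21: x=[8.2007] v=[-5.5491]
Step 22: x=[7.9280] v=[-5.4535]
Step 23: x=[7.6620] v=[-5.3207]
Step 24: x=[7.4044] v=[-5.1515]
Step 25: x=[7.1570] v=[-4.9471]
Step 26: x=[6.9216] v=[-4.7089]
Step 27: x=[6.6997] v=[-4.4385]
Step 28: x=[6.4928] v=[-4.1378]
Step 29: x=[6.3024] v=[-3.8088]
Step 30: x=[6.1297] v=[-3.4538]
Step 31: x=[5.9759] v=[-3.0752]
Step 32: x=[5.8421] v=[-2.6756]
Step 33: x=[5.7292] v=[-2.2577]
Step 34: x=[5.6380] v=[-1.8244]
Step 35: x=[5.5691] v=[-1.3786]
Step 36: x=[5.5229] v=[-0.9234]
Step 37: x=[5.4998] v=[-0.4619]
Step 38: x=[5.4999] v=[0.0028]
First v>=0 after going negative at step 38, time=1.9000

Answer: 1.9000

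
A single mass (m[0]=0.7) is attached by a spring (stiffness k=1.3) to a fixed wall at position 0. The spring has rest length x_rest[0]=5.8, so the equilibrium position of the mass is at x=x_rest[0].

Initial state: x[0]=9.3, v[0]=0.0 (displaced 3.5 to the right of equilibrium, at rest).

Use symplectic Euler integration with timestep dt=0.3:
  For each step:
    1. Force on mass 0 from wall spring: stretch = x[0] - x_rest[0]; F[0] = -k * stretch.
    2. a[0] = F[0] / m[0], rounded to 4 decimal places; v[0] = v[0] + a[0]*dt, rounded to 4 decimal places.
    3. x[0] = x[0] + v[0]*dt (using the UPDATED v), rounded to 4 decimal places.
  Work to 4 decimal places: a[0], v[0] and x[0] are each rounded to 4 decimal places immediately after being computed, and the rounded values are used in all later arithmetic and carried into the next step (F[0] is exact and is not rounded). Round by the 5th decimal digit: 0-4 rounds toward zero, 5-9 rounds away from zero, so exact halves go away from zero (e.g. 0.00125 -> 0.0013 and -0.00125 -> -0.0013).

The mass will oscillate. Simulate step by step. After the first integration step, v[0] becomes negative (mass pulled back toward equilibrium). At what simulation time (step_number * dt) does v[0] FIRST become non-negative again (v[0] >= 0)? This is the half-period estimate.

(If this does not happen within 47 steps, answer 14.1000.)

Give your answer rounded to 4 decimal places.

Step 0: x=[9.3000] v=[0.0000]
Step 1: x=[8.7150] v=[-1.9500]
Step 2: x=[7.6428] v=[-3.5741]
Step 3: x=[6.2626] v=[-4.6008]
Step 4: x=[4.8051] v=[-4.8585]
Step 5: x=[3.5138] v=[-4.3042]
Step 6: x=[2.6047] v=[-3.0305]
Step 7: x=[2.2296] v=[-1.2503]
Step 8: x=[2.4513] v=[0.7389]
First v>=0 after going negative at step 8, time=2.4000

Answer: 2.4000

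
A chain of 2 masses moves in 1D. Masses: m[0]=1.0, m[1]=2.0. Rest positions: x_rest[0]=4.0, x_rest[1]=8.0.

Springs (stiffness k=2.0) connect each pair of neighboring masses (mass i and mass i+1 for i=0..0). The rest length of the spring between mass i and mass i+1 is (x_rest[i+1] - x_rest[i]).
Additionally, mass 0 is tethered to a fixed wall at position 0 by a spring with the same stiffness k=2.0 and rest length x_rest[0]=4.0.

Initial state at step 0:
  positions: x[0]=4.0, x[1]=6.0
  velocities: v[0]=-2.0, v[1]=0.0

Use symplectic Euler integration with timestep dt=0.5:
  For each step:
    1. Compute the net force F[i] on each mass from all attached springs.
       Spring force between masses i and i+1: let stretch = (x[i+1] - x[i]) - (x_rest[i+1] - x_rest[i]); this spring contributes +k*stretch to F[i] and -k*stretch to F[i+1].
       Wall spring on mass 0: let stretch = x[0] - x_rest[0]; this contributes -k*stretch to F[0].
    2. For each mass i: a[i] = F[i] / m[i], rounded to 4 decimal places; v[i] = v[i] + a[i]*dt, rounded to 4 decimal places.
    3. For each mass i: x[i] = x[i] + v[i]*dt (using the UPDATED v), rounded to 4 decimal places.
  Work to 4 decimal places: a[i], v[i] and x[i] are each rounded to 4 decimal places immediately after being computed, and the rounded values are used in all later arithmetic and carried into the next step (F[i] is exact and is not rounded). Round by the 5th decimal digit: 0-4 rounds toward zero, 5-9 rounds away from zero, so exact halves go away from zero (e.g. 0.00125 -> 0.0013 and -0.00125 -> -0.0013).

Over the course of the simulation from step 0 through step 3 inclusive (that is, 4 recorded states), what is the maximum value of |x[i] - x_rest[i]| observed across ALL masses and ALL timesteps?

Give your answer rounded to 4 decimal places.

Answer: 2.7500

Derivation:
Step 0: x=[4.0000 6.0000] v=[-2.0000 0.0000]
Step 1: x=[2.0000 6.5000] v=[-4.0000 1.0000]
Step 2: x=[1.2500 6.8750] v=[-1.5000 0.7500]
Step 3: x=[2.6875 6.8438] v=[2.8750 -0.0625]
Max displacement = 2.7500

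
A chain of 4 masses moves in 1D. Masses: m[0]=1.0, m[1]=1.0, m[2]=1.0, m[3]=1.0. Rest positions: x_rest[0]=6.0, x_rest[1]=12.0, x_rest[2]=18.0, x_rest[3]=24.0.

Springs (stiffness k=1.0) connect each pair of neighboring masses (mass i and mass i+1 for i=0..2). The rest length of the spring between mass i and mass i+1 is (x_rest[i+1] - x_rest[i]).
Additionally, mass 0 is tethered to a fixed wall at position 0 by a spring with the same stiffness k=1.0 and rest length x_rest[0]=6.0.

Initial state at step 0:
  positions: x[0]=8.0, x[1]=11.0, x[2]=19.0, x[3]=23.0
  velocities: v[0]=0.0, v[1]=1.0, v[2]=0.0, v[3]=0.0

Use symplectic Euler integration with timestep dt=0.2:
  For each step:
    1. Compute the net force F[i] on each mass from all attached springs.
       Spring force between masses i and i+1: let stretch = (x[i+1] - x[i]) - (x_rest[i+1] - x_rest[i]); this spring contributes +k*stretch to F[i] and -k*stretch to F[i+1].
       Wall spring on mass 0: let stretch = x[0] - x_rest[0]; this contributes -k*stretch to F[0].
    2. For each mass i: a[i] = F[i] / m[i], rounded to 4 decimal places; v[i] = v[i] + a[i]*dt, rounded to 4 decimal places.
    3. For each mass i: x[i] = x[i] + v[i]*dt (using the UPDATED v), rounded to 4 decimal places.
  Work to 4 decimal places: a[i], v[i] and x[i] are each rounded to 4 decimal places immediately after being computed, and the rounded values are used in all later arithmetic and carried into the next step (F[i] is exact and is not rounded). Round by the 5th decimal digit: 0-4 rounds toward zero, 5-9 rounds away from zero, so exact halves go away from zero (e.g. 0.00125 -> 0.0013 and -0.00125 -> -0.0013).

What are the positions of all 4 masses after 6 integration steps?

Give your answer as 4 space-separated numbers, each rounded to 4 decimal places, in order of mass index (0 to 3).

Step 0: x=[8.0000 11.0000 19.0000 23.0000] v=[0.0000 1.0000 0.0000 0.0000]
Step 1: x=[7.8000 11.4000 18.8400 23.0800] v=[-1.0000 2.0000 -0.8000 0.4000]
Step 2: x=[7.4320 11.9536 18.5520 23.2304] v=[-1.8400 2.7680 -1.4400 0.7520]
Step 3: x=[6.9476 12.5903 18.1872 23.4337] v=[-2.4221 3.1834 -1.8240 1.0163]
Step 4: x=[6.4110 13.2251 17.8084 23.6671] v=[-2.6831 3.1742 -1.8941 1.1670]
Step 5: x=[5.8905 13.7707 17.4806 23.9062] v=[-2.6025 2.7280 -1.6390 1.1953]
Step 6: x=[5.4496 14.1495 17.2614 24.1282] v=[-2.2046 1.8939 -1.0959 1.1102]

Answer: 5.4496 14.1495 17.2614 24.1282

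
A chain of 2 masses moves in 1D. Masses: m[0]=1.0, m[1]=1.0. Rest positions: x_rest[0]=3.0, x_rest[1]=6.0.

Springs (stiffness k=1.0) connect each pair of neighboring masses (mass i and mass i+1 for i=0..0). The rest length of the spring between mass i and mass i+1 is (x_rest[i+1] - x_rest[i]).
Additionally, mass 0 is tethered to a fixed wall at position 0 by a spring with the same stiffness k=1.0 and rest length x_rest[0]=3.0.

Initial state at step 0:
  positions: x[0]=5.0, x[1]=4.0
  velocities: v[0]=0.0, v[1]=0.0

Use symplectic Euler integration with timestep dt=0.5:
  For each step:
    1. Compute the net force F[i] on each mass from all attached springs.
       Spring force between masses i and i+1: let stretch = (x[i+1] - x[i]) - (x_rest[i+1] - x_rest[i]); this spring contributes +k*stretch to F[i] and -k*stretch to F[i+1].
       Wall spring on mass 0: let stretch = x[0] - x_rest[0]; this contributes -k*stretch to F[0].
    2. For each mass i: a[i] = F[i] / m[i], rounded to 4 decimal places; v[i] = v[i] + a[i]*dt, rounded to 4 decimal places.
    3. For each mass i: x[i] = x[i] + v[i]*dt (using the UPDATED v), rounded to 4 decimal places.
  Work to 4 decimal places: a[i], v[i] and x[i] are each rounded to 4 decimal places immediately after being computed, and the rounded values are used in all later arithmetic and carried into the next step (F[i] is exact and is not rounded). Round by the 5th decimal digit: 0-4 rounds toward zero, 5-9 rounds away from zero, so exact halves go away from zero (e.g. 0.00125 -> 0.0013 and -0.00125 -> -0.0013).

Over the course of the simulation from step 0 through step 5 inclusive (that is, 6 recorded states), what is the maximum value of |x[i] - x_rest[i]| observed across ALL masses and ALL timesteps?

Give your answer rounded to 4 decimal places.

Step 0: x=[5.0000 4.0000] v=[0.0000 0.0000]
Step 1: x=[3.5000 5.0000] v=[-3.0000 2.0000]
Step 2: x=[1.5000 6.3750] v=[-4.0000 2.7500]
Step 3: x=[0.3438 7.2813] v=[-2.3125 1.8125]
Step 4: x=[0.8360 7.2032] v=[0.9844 -0.1563]
Step 5: x=[2.7110 6.2833] v=[3.7500 -1.8399]
Max displacement = 2.6562

Answer: 2.6562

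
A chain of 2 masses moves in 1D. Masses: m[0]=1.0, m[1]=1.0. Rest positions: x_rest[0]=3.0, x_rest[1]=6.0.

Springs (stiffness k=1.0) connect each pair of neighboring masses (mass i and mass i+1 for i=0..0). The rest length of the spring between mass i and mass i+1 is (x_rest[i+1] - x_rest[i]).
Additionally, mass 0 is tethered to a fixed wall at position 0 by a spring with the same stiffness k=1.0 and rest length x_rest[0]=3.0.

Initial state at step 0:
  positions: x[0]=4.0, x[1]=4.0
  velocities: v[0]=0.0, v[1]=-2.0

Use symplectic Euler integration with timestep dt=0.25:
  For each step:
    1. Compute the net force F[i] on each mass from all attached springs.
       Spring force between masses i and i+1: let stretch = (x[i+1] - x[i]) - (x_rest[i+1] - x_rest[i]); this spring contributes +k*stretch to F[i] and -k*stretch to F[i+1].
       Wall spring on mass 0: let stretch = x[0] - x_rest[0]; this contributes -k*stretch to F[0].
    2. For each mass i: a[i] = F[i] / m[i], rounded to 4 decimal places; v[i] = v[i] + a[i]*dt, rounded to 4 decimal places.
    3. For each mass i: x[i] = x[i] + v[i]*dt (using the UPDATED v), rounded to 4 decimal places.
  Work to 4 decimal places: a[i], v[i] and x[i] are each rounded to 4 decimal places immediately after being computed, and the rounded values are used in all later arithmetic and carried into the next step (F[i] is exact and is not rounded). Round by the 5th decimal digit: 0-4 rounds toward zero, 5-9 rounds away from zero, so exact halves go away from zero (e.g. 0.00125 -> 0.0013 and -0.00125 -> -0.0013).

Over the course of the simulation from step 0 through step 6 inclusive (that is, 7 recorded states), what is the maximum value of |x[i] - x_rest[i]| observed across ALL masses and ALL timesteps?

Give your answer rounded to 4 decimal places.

Answer: 2.5860

Derivation:
Step 0: x=[4.0000 4.0000] v=[0.0000 -2.0000]
Step 1: x=[3.7500 3.6875] v=[-1.0000 -1.2500]
Step 2: x=[3.2617 3.5664] v=[-1.9531 -0.4844]
Step 3: x=[2.5886 3.6138] v=[-2.6924 0.1894]
Step 4: x=[1.8178 3.7846] v=[-3.0833 0.6831]
Step 5: x=[1.0563 4.0200] v=[-3.0461 0.9414]
Step 6: x=[0.4140 4.2576] v=[-2.5693 0.9505]
Max displacement = 2.5860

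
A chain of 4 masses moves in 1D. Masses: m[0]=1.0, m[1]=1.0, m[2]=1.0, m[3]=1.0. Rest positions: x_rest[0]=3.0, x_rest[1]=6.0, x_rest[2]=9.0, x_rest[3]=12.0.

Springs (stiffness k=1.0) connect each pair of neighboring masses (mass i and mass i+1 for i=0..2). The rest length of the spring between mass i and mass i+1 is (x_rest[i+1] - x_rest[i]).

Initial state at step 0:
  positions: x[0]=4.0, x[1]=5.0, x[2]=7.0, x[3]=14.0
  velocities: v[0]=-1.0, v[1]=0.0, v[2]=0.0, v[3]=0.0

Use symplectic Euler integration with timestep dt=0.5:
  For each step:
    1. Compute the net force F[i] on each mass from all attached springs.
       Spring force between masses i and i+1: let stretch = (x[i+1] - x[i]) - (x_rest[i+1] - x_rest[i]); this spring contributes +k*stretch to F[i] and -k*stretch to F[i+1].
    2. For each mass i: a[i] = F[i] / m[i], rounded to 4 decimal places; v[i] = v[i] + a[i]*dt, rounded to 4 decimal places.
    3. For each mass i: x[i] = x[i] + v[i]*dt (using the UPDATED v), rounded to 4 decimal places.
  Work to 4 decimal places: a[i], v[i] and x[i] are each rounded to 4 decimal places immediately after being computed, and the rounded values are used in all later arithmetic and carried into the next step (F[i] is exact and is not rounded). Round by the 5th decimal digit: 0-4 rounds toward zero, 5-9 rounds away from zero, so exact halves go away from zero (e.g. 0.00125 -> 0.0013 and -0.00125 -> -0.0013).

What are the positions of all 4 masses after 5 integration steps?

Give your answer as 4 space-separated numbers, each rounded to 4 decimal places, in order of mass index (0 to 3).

Answer: 0.8751 6.4610 9.2735 10.8908

Derivation:
Step 0: x=[4.0000 5.0000 7.0000 14.0000] v=[-1.0000 0.0000 0.0000 0.0000]
Step 1: x=[3.0000 5.2500 8.2500 13.0000] v=[-2.0000 0.5000 2.5000 -2.0000]
Step 2: x=[1.8125 5.6875 9.9375 11.5625] v=[-2.3750 0.8750 3.3750 -2.8750]
Step 3: x=[0.8438 6.2188 10.9688 10.4688] v=[-1.9375 1.0625 2.0625 -2.1875]
Step 4: x=[0.4688 6.5938 10.6876 10.2501] v=[-0.7500 0.7500 -0.5625 -0.4375]
Step 5: x=[0.8751 6.4610 9.2735 10.8908] v=[0.8125 -0.2656 -2.8282 1.2813]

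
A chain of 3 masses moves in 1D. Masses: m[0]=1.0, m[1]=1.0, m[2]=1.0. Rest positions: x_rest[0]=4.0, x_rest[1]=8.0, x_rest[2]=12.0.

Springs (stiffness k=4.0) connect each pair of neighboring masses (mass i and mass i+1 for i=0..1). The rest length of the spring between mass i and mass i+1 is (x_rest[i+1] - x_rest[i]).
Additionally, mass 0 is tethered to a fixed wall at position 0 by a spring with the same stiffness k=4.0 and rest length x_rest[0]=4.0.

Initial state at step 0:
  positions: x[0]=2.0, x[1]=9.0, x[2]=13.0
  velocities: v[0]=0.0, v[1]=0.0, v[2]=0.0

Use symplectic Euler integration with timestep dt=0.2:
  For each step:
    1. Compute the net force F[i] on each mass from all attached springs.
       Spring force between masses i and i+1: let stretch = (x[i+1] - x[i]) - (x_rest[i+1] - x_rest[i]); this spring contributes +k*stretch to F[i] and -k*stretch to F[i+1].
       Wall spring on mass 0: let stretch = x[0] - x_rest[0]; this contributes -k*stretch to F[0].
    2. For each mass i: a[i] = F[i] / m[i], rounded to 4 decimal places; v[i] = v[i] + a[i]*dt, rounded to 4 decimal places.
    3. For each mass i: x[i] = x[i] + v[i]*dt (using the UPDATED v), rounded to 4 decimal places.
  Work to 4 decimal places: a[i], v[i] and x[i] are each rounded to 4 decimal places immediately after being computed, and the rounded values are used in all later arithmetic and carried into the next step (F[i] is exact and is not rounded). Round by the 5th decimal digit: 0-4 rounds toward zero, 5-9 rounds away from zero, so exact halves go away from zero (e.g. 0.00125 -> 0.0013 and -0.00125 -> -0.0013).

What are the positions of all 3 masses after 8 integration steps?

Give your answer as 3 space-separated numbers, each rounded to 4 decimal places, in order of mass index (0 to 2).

Answer: 3.5524 9.5230 11.0289

Derivation:
Step 0: x=[2.0000 9.0000 13.0000] v=[0.0000 0.0000 0.0000]
Step 1: x=[2.8000 8.5200 13.0000] v=[4.0000 -2.4000 0.0000]
Step 2: x=[4.0672 7.8416 12.9232] v=[6.3360 -3.3920 -0.3840]
Step 3: x=[5.2876 7.3724 12.6733] v=[6.1018 -2.3462 -1.2493]
Step 4: x=[5.9955 7.4177 12.2153] v=[3.5396 0.2267 -2.2900]
Step 5: x=[5.9717 8.0031 11.6297] v=[-0.1190 2.9270 -2.9281]
Step 6: x=[5.3175 8.8437 11.1038] v=[-3.2712 4.2032 -2.6294]
Step 7: x=[4.3767 9.4818 10.8563] v=[-4.7042 3.1903 -1.2375]
Step 8: x=[3.5524 9.5230 11.0289] v=[-4.1215 0.2058 0.8629]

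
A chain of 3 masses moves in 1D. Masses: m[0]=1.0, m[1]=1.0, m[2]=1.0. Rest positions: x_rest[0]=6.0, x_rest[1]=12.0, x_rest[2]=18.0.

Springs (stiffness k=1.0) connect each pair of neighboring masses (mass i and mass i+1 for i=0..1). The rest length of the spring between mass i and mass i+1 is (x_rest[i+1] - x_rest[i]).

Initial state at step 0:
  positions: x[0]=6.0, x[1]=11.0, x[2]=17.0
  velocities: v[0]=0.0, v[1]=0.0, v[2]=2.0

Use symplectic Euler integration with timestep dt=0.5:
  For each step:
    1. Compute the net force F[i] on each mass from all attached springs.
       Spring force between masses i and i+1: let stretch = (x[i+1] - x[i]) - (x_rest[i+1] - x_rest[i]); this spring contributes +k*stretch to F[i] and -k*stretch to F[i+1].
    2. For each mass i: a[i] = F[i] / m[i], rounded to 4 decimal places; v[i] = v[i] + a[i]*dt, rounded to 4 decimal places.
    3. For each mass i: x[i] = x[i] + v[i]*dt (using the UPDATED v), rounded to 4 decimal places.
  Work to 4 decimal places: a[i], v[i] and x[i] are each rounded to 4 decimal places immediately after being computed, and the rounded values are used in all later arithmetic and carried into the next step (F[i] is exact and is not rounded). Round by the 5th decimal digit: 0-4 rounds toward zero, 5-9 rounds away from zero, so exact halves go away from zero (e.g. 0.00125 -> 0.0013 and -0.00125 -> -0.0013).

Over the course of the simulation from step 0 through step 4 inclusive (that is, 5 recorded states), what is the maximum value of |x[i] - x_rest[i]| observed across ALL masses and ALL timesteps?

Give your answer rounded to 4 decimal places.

Answer: 1.7227

Derivation:
Step 0: x=[6.0000 11.0000 17.0000] v=[0.0000 0.0000 2.0000]
Step 1: x=[5.7500 11.2500 18.0000] v=[-0.5000 0.5000 2.0000]
Step 2: x=[5.3750 11.8125 18.8125] v=[-0.7500 1.1250 1.6250]
Step 3: x=[5.1094 12.5157 19.3750] v=[-0.5313 1.4063 1.1250]
Step 4: x=[5.1954 13.0821 19.7227] v=[0.1719 1.1328 0.6954]
Max displacement = 1.7227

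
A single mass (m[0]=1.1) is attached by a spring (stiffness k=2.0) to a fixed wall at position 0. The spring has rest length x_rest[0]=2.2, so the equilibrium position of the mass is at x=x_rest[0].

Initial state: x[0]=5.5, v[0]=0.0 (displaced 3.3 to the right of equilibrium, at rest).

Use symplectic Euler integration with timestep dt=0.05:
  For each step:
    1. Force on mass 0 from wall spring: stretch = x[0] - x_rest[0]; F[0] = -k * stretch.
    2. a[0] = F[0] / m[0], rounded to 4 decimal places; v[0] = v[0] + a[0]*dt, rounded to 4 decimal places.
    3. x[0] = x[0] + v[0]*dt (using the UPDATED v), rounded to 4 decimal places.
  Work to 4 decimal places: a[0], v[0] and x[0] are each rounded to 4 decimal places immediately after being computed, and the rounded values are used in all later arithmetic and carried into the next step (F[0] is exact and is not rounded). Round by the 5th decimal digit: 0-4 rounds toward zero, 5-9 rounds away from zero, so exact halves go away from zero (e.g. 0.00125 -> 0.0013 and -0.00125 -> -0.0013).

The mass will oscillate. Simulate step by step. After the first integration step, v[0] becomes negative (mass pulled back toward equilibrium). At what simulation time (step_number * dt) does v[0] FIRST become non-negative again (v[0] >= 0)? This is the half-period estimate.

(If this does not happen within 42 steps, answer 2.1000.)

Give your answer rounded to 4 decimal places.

Answer: 2.1000

Derivation:
Step 0: x=[5.5000] v=[0.0000]
Step 1: x=[5.4850] v=[-0.3000]
Step 2: x=[5.4551] v=[-0.5986]
Step 3: x=[5.4104] v=[-0.8945]
Step 4: x=[5.3511] v=[-1.1864]
Step 5: x=[5.2775] v=[-1.4729]
Step 6: x=[5.1899] v=[-1.7527]
Step 7: x=[5.0887] v=[-2.0245]
Step 8: x=[4.9743] v=[-2.2871]
Step 9: x=[4.8473] v=[-2.5393]
Step 10: x=[4.7083] v=[-2.7800]
Step 11: x=[4.5579] v=[-3.0080]
Step 12: x=[4.3968] v=[-3.2224]
Step 13: x=[4.2257] v=[-3.4221]
Step 14: x=[4.0454] v=[-3.6063]
Step 15: x=[3.8567] v=[-3.7741]
Step 16: x=[3.6605] v=[-3.9247]
Step 17: x=[3.4576] v=[-4.0575]
Step 18: x=[3.2490] v=[-4.1718]
Step 19: x=[3.0356] v=[-4.2672]
Step 20: x=[2.8184] v=[-4.3432]
Step 21: x=[2.5984] v=[-4.3994]
Step 22: x=[2.3766] v=[-4.4356]
Step 23: x=[2.1540] v=[-4.4517]
Step 24: x=[1.9316] v=[-4.4475]
Step 25: x=[1.7104] v=[-4.4231]
Step 26: x=[1.4915] v=[-4.3786]
Step 27: x=[1.2758] v=[-4.3142]
Step 28: x=[1.0643] v=[-4.2302]
Step 29: x=[0.8580] v=[-4.1270]
Step 30: x=[0.6578] v=[-4.0050]
Step 31: x=[0.4646] v=[-3.8648]
Step 32: x=[0.2793] v=[-3.7070]
Step 33: x=[0.1027] v=[-3.5324]
Step 34: x=[-0.0644] v=[-3.3417]
Step 35: x=[-0.2212] v=[-3.1358]
Step 36: x=[-0.3670] v=[-2.9157]
Step 37: x=[-0.5011] v=[-2.6823]
Step 38: x=[-0.6229] v=[-2.4367]
Step 39: x=[-0.7319] v=[-2.1801]
Step 40: x=[-0.8276] v=[-1.9136]
Step 41: x=[-0.9095] v=[-1.6384]
Step 42: x=[-0.9773] v=[-1.3557]
v[0] did not become non-negative within 42 steps; using fallback time=2.1000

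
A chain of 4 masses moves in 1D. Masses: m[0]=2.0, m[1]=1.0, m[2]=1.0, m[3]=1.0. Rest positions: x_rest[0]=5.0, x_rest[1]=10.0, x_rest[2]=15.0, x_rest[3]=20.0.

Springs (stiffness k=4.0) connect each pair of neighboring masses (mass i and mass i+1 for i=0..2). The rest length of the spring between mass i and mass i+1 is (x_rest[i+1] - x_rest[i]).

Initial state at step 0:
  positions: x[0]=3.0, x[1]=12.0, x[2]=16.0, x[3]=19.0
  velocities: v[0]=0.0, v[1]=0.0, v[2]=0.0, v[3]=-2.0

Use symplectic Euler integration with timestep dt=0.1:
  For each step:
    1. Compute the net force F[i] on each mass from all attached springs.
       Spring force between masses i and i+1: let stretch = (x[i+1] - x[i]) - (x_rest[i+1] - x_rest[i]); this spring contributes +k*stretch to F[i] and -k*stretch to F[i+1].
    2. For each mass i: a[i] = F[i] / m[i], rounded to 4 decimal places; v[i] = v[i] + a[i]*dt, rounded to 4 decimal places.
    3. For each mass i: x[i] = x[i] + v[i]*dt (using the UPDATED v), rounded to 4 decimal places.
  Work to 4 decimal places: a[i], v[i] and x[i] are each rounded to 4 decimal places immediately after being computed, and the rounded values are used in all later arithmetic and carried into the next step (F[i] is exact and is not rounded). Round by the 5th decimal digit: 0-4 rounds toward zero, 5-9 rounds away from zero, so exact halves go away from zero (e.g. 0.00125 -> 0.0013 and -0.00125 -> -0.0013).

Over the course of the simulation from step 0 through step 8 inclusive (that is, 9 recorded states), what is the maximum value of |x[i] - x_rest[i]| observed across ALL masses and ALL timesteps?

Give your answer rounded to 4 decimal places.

Answer: 2.2658

Derivation:
Step 0: x=[3.0000 12.0000 16.0000 19.0000] v=[0.0000 0.0000 0.0000 -2.0000]
Step 1: x=[3.0800 11.8000 15.9600 18.8800] v=[0.8000 -2.0000 -0.4000 -1.2000]
Step 2: x=[3.2344 11.4176 15.8704 18.8432] v=[1.5440 -3.8240 -0.8960 -0.3680]
Step 3: x=[3.4525 10.8860 15.7216 18.8875] v=[2.1806 -5.3162 -1.4880 0.4429]
Step 4: x=[3.7192 10.2505 15.5060 19.0052] v=[2.6673 -6.3554 -2.1559 1.1765]
Step 5: x=[4.0166 9.5639 15.2202 19.1829] v=[2.9736 -6.8657 -2.8584 1.7768]
Step 6: x=[4.3249 8.8817 14.8666 19.4021] v=[3.0831 -6.8221 -3.5358 2.1917]
Step 7: x=[4.6244 8.2566 14.4550 19.6399] v=[2.9945 -6.2509 -4.1156 2.3775]
Step 8: x=[4.8965 7.7342 14.0029 19.8703] v=[2.7209 -5.2244 -4.5210 2.3035]
Max displacement = 2.2658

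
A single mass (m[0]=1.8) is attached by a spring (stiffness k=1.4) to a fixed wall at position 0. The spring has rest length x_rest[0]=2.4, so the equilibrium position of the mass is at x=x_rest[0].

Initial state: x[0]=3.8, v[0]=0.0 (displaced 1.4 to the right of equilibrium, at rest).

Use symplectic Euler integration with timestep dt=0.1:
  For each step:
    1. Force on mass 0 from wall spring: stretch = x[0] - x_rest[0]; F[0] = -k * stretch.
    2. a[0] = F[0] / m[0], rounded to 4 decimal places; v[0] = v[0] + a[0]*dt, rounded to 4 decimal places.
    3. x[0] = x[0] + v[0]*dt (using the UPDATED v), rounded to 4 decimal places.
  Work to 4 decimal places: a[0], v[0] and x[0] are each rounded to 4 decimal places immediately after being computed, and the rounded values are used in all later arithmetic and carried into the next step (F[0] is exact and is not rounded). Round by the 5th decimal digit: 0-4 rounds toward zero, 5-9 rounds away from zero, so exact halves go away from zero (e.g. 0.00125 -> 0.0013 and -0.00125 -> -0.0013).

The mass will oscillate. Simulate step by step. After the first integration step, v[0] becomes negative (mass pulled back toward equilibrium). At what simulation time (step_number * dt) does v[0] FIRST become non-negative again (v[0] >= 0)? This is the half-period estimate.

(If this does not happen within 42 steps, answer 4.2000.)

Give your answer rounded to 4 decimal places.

Answer: 3.6000

Derivation:
Step 0: x=[3.8000] v=[0.0000]
Step 1: x=[3.7891] v=[-0.1089]
Step 2: x=[3.7674] v=[-0.2169]
Step 3: x=[3.7351] v=[-0.3233]
Step 4: x=[3.6924] v=[-0.4271]
Step 5: x=[3.6396] v=[-0.5276]
Step 6: x=[3.5772] v=[-0.6240]
Step 7: x=[3.5056] v=[-0.7156]
Step 8: x=[3.4254] v=[-0.8016]
Step 9: x=[3.3373] v=[-0.8814]
Step 10: x=[3.2419] v=[-0.9543]
Step 11: x=[3.1399] v=[-1.0198]
Step 12: x=[3.0322] v=[-1.0774]
Step 13: x=[2.9195] v=[-1.1266]
Step 14: x=[2.8028] v=[-1.1670]
Step 15: x=[2.6830] v=[-1.1983]
Step 16: x=[2.5610] v=[-1.2203]
Step 17: x=[2.4377] v=[-1.2328]
Step 18: x=[2.3141] v=[-1.2357]
Step 19: x=[2.1912] v=[-1.2290]
Step 20: x=[2.0699] v=[-1.2128]
Step 21: x=[1.9512] v=[-1.1871]
Step 22: x=[1.8360] v=[-1.1522]
Step 23: x=[1.7252] v=[-1.1083]
Step 24: x=[1.6196] v=[-1.0558]
Step 25: x=[1.5201] v=[-0.9951]
Step 26: x=[1.4274] v=[-0.9267]
Step 27: x=[1.3423] v=[-0.8511]
Step 28: x=[1.2654] v=[-0.7688]
Step 29: x=[1.1973] v=[-0.6806]
Step 30: x=[1.1386] v=[-0.5871]
Step 31: x=[1.0897] v=[-0.4890]
Step 32: x=[1.0510] v=[-0.3871]
Step 33: x=[1.0228] v=[-0.2822]
Step 34: x=[1.0053] v=[-0.1751]
Step 35: x=[0.9986] v=[-0.0666]
Step 36: x=[1.0028] v=[0.0424]
First v>=0 after going negative at step 36, time=3.6000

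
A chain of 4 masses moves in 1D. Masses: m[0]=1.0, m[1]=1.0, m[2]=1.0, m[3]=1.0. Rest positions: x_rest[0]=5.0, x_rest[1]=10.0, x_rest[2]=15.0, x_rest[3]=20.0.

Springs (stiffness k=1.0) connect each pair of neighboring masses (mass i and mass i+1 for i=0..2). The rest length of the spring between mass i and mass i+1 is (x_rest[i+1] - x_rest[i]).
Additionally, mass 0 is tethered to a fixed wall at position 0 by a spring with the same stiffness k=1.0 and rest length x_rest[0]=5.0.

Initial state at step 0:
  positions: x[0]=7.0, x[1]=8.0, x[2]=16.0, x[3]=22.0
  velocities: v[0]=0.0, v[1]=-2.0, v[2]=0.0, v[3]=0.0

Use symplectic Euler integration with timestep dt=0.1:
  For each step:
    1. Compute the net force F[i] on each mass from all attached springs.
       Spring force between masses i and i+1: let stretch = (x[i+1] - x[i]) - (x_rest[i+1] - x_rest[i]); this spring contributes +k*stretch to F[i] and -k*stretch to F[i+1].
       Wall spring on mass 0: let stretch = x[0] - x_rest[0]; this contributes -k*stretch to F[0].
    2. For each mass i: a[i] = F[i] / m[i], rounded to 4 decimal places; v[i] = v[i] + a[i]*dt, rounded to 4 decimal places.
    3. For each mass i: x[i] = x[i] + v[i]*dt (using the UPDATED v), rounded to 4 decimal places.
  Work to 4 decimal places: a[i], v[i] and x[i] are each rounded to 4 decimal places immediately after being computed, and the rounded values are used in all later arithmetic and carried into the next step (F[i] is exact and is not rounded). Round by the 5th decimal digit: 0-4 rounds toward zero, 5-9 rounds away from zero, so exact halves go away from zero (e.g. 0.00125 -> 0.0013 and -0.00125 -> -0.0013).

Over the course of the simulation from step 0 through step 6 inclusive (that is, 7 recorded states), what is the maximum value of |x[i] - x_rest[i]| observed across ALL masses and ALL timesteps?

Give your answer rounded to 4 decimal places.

Answer: 2.1882

Derivation:
Step 0: x=[7.0000 8.0000 16.0000 22.0000] v=[0.0000 -2.0000 0.0000 0.0000]
Step 1: x=[6.9400 7.8700 15.9800 21.9900] v=[-0.6000 -1.3000 -0.2000 -0.1000]
Step 2: x=[6.8199 7.8118 15.9390 21.9699] v=[-1.2010 -0.5820 -0.4100 -0.2010]
Step 3: x=[6.6415 7.8250 15.8770 21.9395] v=[-1.7838 0.1315 -0.6196 -0.3041]
Step 4: x=[6.4085 7.9068 15.7951 21.8985] v=[-2.3296 0.8184 -0.8186 -0.4104]
Step 5: x=[6.1264 8.0525 15.6954 21.8464] v=[-2.8206 1.4574 -0.9971 -0.5207]
Step 6: x=[5.8023 8.2554 15.5808 21.7828] v=[-3.2406 2.0291 -1.1463 -0.6358]
Max displacement = 2.1882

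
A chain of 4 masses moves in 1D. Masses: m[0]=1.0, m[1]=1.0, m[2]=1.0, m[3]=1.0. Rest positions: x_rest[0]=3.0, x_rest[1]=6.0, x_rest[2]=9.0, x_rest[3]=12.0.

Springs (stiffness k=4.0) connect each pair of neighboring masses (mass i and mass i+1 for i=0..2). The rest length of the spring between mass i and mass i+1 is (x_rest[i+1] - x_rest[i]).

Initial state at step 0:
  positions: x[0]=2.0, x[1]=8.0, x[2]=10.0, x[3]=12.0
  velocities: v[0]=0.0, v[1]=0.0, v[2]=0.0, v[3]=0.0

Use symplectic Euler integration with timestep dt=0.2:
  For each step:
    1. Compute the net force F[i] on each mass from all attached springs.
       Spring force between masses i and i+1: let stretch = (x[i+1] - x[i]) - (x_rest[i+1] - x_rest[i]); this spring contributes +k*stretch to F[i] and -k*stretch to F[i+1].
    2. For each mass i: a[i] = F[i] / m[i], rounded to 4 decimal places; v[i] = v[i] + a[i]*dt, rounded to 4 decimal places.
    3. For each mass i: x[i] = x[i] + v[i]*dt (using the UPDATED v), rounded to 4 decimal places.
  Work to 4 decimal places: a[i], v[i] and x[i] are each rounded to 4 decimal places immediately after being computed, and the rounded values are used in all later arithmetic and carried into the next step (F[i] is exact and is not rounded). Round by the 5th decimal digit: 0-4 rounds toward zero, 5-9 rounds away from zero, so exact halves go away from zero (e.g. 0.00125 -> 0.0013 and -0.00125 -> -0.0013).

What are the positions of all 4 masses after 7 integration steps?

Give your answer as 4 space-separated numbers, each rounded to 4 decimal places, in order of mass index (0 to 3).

Answer: 3.8649 6.6878 8.4791 12.9682

Derivation:
Step 0: x=[2.0000 8.0000 10.0000 12.0000] v=[0.0000 0.0000 0.0000 0.0000]
Step 1: x=[2.4800 7.3600 10.0000 12.1600] v=[2.4000 -3.2000 0.0000 0.8000]
Step 2: x=[3.2608 6.3616 9.9232 12.4544] v=[3.9040 -4.9920 -0.3840 1.4720]
Step 3: x=[4.0577 5.4369 9.6815 12.8238] v=[3.9846 -4.6234 -1.2083 1.8470]
Step 4: x=[4.5953 4.9707 9.2635 13.1704] v=[2.6880 -2.3311 -2.0901 1.7332]
Step 5: x=[4.7130 5.1313 8.7837 13.3719] v=[0.5883 0.8028 -2.3988 1.0077]
Step 6: x=[4.4176 5.8093 8.4537 13.3193] v=[-1.4771 3.3901 -1.6502 -0.2629]
Step 7: x=[3.8649 6.6878 8.4791 12.9682] v=[-2.7637 4.3923 0.1268 -1.7554]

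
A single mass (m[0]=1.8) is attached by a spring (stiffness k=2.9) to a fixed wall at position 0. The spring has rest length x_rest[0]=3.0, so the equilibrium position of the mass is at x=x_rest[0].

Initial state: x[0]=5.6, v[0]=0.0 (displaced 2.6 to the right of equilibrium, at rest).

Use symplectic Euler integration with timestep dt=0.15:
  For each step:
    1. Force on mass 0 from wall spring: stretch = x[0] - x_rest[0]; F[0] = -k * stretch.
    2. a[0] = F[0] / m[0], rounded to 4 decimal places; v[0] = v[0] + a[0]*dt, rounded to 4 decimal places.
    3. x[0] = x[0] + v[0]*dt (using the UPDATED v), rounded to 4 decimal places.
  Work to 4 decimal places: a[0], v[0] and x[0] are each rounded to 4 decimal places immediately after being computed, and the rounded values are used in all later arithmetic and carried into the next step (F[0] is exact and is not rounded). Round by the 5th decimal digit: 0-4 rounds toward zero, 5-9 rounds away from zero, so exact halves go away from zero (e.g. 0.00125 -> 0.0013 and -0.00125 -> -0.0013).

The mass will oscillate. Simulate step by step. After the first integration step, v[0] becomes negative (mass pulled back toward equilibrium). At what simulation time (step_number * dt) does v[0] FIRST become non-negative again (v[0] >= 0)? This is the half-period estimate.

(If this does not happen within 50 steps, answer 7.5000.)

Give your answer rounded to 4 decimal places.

Answer: 2.5500

Derivation:
Step 0: x=[5.6000] v=[0.0000]
Step 1: x=[5.5058] v=[-0.6283]
Step 2: x=[5.3207] v=[-1.2339]
Step 3: x=[5.0515] v=[-1.7947]
Step 4: x=[4.7079] v=[-2.2905]
Step 5: x=[4.3024] v=[-2.7032]
Step 6: x=[3.8497] v=[-3.0179]
Step 7: x=[3.3662] v=[-3.2233]
Step 8: x=[2.8694] v=[-3.3118]
Step 9: x=[2.3774] v=[-3.2802]
Step 10: x=[1.9079] v=[-3.1297]
Step 11: x=[1.4780] v=[-2.8658]
Step 12: x=[1.1033] v=[-2.4980]
Step 13: x=[0.7974] v=[-2.0396]
Step 14: x=[0.5713] v=[-1.5073]
Step 15: x=[0.4332] v=[-0.9204]
Step 16: x=[0.3882] v=[-0.3001]
Step 17: x=[0.4379] v=[0.3311]
First v>=0 after going negative at step 17, time=2.5500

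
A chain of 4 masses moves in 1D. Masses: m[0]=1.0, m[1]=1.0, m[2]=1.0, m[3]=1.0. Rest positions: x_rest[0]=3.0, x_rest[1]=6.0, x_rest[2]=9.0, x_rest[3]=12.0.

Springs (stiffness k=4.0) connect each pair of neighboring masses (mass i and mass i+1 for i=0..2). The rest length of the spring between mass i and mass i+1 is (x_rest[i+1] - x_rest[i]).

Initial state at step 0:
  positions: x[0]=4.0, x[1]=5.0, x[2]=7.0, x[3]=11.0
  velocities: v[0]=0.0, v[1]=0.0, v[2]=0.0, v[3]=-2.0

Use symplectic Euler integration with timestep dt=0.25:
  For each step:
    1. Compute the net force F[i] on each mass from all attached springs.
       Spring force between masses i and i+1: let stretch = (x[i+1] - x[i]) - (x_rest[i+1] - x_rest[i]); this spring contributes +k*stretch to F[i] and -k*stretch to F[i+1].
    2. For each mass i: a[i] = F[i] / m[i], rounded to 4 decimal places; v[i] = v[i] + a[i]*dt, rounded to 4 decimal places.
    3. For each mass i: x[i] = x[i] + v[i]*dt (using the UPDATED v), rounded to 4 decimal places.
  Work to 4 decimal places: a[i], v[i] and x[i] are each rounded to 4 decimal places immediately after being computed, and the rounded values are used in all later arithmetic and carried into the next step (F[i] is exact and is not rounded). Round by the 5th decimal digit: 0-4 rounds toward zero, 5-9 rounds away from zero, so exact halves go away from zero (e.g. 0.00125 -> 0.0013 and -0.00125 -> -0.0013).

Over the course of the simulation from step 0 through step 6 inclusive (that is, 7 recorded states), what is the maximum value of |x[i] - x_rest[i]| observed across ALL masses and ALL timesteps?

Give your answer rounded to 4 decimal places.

Step 0: x=[4.0000 5.0000 7.0000 11.0000] v=[0.0000 0.0000 0.0000 -2.0000]
Step 1: x=[3.5000 5.2500 7.5000 10.2500] v=[-2.0000 1.0000 2.0000 -3.0000]
Step 2: x=[2.6875 5.6250 8.1250 9.5625] v=[-3.2500 1.5000 2.5000 -2.7500]
Step 3: x=[1.8594 5.8906 8.4844 9.2656] v=[-3.3125 1.0625 1.4375 -1.1875]
Step 4: x=[1.2891 5.7969 8.3906 9.5234] v=[-2.2813 -0.3749 -0.3751 1.0313]
Step 5: x=[1.0957 5.2247 7.9316 10.2480] v=[-0.7735 -2.2890 -1.8360 2.8985]
Step 6: x=[1.1846 4.2969 7.3750 11.1435] v=[0.3555 -3.7111 -2.2265 3.5821]
Max displacement = 2.7344

Answer: 2.7344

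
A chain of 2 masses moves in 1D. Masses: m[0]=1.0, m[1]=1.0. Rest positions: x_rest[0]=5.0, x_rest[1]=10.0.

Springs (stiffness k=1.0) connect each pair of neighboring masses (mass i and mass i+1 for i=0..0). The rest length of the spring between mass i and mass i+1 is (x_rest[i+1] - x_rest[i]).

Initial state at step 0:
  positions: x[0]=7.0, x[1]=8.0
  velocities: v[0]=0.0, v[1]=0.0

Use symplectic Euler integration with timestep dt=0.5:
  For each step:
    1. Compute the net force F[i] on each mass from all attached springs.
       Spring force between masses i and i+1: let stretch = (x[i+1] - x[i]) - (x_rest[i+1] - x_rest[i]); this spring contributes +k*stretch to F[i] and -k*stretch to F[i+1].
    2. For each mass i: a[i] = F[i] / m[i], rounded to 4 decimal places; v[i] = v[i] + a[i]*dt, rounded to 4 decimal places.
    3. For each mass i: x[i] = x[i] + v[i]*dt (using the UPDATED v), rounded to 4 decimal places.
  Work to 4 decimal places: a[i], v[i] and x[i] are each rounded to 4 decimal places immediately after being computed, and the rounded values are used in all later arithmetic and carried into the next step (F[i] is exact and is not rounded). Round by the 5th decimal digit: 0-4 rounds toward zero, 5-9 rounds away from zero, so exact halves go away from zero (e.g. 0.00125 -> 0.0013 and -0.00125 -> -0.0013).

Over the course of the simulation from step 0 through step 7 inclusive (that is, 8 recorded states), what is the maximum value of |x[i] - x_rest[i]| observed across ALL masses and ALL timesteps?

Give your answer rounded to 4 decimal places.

Step 0: x=[7.0000 8.0000] v=[0.0000 0.0000]
Step 1: x=[6.0000 9.0000] v=[-2.0000 2.0000]
Step 2: x=[4.5000 10.5000] v=[-3.0000 3.0000]
Step 3: x=[3.2500 11.7500] v=[-2.5000 2.5000]
Step 4: x=[2.8750 12.1250] v=[-0.7500 0.7500]
Step 5: x=[3.5625 11.4375] v=[1.3750 -1.3750]
Step 6: x=[4.9688 10.0313] v=[2.8125 -2.8125]
Step 7: x=[6.3907 8.6094] v=[2.8438 -2.8438]
Max displacement = 2.1250

Answer: 2.1250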